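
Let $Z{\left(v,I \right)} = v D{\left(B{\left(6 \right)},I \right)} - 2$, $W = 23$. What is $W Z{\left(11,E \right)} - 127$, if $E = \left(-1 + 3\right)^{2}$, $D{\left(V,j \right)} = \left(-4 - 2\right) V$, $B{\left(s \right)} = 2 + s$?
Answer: $-12317$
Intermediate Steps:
$D{\left(V,j \right)} = - 6 V$
$E = 4$ ($E = 2^{2} = 4$)
$Z{\left(v,I \right)} = -2 - 48 v$ ($Z{\left(v,I \right)} = v \left(- 6 \left(2 + 6\right)\right) - 2 = v \left(\left(-6\right) 8\right) - 2 = v \left(-48\right) - 2 = - 48 v - 2 = -2 - 48 v$)
$W Z{\left(11,E \right)} - 127 = 23 \left(-2 - 528\right) - 127 = 23 \left(-530\right) - 127 = -12190 - 127 = -12317$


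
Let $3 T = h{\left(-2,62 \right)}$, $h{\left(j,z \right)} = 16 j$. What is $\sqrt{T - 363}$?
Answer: $\frac{i \sqrt{3363}}{3} \approx 19.33 i$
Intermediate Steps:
$T = - \frac{32}{3}$ ($T = \frac{16 \left(-2\right)}{3} = \frac{1}{3} \left(-32\right) = - \frac{32}{3} \approx -10.667$)
$\sqrt{T - 363} = \sqrt{- \frac{32}{3} - 363} = \sqrt{- \frac{1121}{3}} = \frac{i \sqrt{3363}}{3}$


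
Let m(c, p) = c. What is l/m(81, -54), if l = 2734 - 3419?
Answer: -685/81 ≈ -8.4568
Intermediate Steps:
l = -685
l/m(81, -54) = -685/81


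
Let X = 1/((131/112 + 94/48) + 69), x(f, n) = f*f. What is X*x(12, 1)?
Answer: 48384/24235 ≈ 1.9965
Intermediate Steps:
x(f, n) = f²
X = 336/24235 (X = 1/((131*(1/112) + 94*(1/48)) + 69) = 1/((131/112 + 47/24) + 69) = 1/(1051/336 + 69) = 1/(24235/336) = 336/24235 ≈ 0.013864)
X*x(12, 1) = (336/24235)*12² = (336/24235)*144 = 48384/24235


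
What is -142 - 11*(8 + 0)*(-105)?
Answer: 9098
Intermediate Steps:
-142 - 11*(8 + 0)*(-105) = -142 - 11*8*(-105) = -142 - 88*(-105) = -142 + 9240 = 9098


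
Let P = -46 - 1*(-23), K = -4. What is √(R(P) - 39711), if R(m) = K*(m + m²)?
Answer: I*√41735 ≈ 204.29*I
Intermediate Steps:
P = -23 (P = -46 + 23 = -23)
R(m) = -4*m - 4*m² (R(m) = -4*(m + m²) = -4*m - 4*m²)
√(R(P) - 39711) = √(-4*(-23)*(1 - 23) - 39711) = √(-4*(-23)*(-22) - 39711) = √(-2024 - 39711) = √(-41735) = I*√41735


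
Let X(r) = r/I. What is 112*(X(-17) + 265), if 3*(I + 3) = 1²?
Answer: 30394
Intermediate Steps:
I = -8/3 (I = -3 + (⅓)*1² = -3 + (⅓)*1 = -3 + ⅓ = -8/3 ≈ -2.6667)
X(r) = -3*r/8 (X(r) = r/(-8/3) = r*(-3/8) = -3*r/8)
112*(X(-17) + 265) = 112*(-3/8*(-17) + 265) = 112*(51/8 + 265) = 112*(2171/8) = 30394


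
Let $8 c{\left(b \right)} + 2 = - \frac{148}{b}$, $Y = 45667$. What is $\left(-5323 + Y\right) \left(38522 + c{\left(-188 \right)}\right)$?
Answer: $\frac{73043896245}{47} \approx 1.5541 \cdot 10^{9}$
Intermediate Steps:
$c{\left(b \right)} = - \frac{1}{4} - \frac{37}{2 b}$ ($c{\left(b \right)} = - \frac{1}{4} + \frac{\left(-148\right) \frac{1}{b}}{8} = - \frac{1}{4} - \frac{37}{2 b}$)
$\left(-5323 + Y\right) \left(38522 + c{\left(-188 \right)}\right) = \left(-5323 + 45667\right) \left(38522 + \frac{-74 - -188}{4 \left(-188\right)}\right) = 40344 \left(38522 + \frac{1}{4} \left(- \frac{1}{188}\right) \left(-74 + 188\right)\right) = 40344 \left(38522 + \frac{1}{4} \left(- \frac{1}{188}\right) 114\right) = 40344 \left(38522 - \frac{57}{376}\right) = 40344 \cdot \frac{14484215}{376} = \frac{73043896245}{47}$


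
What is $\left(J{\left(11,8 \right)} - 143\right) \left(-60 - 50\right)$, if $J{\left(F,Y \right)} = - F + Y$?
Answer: $16060$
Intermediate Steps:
$J{\left(F,Y \right)} = Y - F$
$\left(J{\left(11,8 \right)} - 143\right) \left(-60 - 50\right) = \left(\left(8 - 11\right) - 143\right) \left(-60 - 50\right) = \left(\left(8 - 11\right) - 143\right) \left(-110\right) = \left(-3 - 143\right) \left(-110\right) = \left(-146\right) \left(-110\right) = 16060$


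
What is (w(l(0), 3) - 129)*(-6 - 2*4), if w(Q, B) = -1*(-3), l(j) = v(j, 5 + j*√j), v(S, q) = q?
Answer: 1764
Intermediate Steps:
l(j) = 5 + j^(3/2) (l(j) = 5 + j*√j = 5 + j^(3/2))
w(Q, B) = 3
(w(l(0), 3) - 129)*(-6 - 2*4) = (3 - 129)*(-6 - 2*4) = -126*(-6 - 8) = -126*(-14) = 1764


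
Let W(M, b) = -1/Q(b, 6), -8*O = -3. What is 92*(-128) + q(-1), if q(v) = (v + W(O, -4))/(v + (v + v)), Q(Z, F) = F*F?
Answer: -1271771/108 ≈ -11776.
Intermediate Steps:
O = 3/8 (O = -⅛*(-3) = 3/8 ≈ 0.37500)
Q(Z, F) = F²
W(M, b) = -1/36 (W(M, b) = -1/(6²) = -1/36)
q(v) = (-1/36 + v)/(3*v) (q(v) = (v - 1/36)/(v + (v + v)) = (-1/36 + v)/(v + 2*v) = (-1/36 + v)/((3*v)) = (-1/36 + v)*(1/(3*v)) = (-1/36 + v)/(3*v))
92*(-128) + q(-1) = 92*(-128) + (1/108)*(-1 + 36*(-1))/(-1) = -11776 + (1/108)*(-1)*(-1 - 36) = -11776 + (1/108)*(-1)*(-37) = -11776 + 37/108 = -1271771/108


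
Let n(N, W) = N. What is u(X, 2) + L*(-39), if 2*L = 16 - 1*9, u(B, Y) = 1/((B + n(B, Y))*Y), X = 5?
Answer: -2729/20 ≈ -136.45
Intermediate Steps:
u(B, Y) = 1/(2*B*Y) (u(B, Y) = 1/((B + B)*Y) = 1/((2*B)*Y) = 1/(2*B*Y))
L = 7/2 (L = (16 - 1*9)/2 = (16 - 9)/2 = (½)*7 = 7/2 ≈ 3.5000)
u(X, 2) + L*(-39) = (½)/(5*2) + (7/2)*(-39) = (½)*(⅕)*(½) - 273/2 = 1/20 - 273/2 = -2729/20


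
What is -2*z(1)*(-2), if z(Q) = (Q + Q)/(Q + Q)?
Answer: 4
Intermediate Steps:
z(Q) = 1 (z(Q) = (2*Q)/((2*Q)) = (2*Q)*(1/(2*Q)) = 1)
-2*z(1)*(-2) = -2*1*(-2) = -2*(-2) = 4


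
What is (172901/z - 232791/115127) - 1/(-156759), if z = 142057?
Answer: -2063561889767701/2563730151829401 ≈ -0.80491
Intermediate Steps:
(172901/z - 232791/115127) - 1/(-156759) = (172901/142057 - 232791/115127) - 1/(-156759) = (172901*(1/142057) - 232791*1/115127) - 1*(-1/156759) = (172901/142057 - 232791/115127) + 1/156759 = -13164017660/16354596239 + 1/156759 = -2063561889767701/2563730151829401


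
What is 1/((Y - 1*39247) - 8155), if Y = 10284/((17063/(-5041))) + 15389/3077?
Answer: -52502851/2647994299183 ≈ -1.9827e-5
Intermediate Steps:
Y = -159254156081/52502851 (Y = 10284/((17063*(-1/5041))) + 15389*(1/3077) = 10284/(-17063/5041) + 15389/3077 = 10284*(-5041/17063) + 15389/3077 = -51841644/17063 + 15389/3077 = -159254156081/52502851 ≈ -3033.2)
1/((Y - 1*39247) - 8155) = 1/((-159254156081/52502851 - 1*39247) - 8155) = 1/((-159254156081/52502851 - 39247) - 8155) = 1/(-2219833549278/52502851 - 8155) = 1/(-2647994299183/52502851) = -52502851/2647994299183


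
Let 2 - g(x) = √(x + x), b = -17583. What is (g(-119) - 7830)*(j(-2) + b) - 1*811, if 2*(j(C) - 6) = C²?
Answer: 137576289 + 17575*I*√238 ≈ 1.3758e+8 + 2.7113e+5*I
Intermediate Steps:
j(C) = 6 + C²/2
g(x) = 2 - √2*√x (g(x) = 2 - √(x + x) = 2 - √(2*x) = 2 - √2*√x)
(g(-119) - 7830)*(j(-2) + b) - 1*811 = ((2 - √2*√(-119)) - 7830)*((6 + (½)*(-2)²) - 17583) - 1*811 = ((2 - √2*I*√119) - 7830)*((6 + (½)*4) - 17583) - 811 = ((2 - I*√238) - 7830)*((6 + 2) - 17583) - 811 = (-7828 - I*√238)*(8 - 17583) - 811 = (-7828 - I*√238)*(-17575) - 811 = (137577100 + 17575*I*√238) - 811 = 137576289 + 17575*I*√238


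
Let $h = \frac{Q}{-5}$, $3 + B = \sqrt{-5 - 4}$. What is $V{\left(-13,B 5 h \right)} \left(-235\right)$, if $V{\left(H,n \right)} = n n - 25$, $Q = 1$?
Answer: $5875 + 4230 i \approx 5875.0 + 4230.0 i$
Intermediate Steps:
$B = -3 + 3 i$ ($B = -3 + \sqrt{-5 - 4} = -3 + \sqrt{-9} = -3 + 3 i \approx -3.0 + 3.0 i$)
$h = - \frac{1}{5}$ ($h = 1 \frac{1}{-5} = 1 \left(- \frac{1}{5}\right) = - \frac{1}{5} \approx -0.2$)
$V{\left(H,n \right)} = -25 + n^{2}$ ($V{\left(H,n \right)} = n^{2} - 25 = -25 + n^{2}$)
$V{\left(-13,B 5 h \right)} \left(-235\right) = \left(-25 + \left(\left(-3 + 3 i\right) 5 \left(- \frac{1}{5}\right)\right)^{2}\right) \left(-235\right) = \left(-25 + \left(\left(-15 + 15 i\right) \left(- \frac{1}{5}\right)\right)^{2}\right) \left(-235\right) = \left(-25 + \left(3 - 3 i\right)^{2}\right) \left(-235\right) = 5875 - 235 \left(3 - 3 i\right)^{2}$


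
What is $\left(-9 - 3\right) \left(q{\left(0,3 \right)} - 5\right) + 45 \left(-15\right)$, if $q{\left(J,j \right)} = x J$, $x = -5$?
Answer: $-615$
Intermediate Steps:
$q{\left(J,j \right)} = - 5 J$
$\left(-9 - 3\right) \left(q{\left(0,3 \right)} - 5\right) + 45 \left(-15\right) = \left(-9 - 3\right) \left(\left(-5\right) 0 - 5\right) + 45 \left(-15\right) = - 12 \left(0 - 5\right) - 675 = \left(-12\right) \left(-5\right) - 675 = 60 - 675 = -615$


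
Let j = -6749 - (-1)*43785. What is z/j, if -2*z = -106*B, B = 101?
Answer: 5353/37036 ≈ 0.14454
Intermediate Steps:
j = 37036 (j = -6749 - 1*(-43785) = -6749 + 43785 = 37036)
z = 5353 (z = -(-53)*101 = -½*(-10706) = 5353)
z/j = 5353/37036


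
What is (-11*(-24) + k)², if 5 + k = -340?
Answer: 6561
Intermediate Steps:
k = -345 (k = -5 - 340 = -345)
(-11*(-24) + k)² = (-11*(-24) - 345)² = (264 - 345)² = (-81)² = 6561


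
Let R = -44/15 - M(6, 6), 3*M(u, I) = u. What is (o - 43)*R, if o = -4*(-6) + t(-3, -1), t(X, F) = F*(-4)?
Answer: 74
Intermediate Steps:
t(X, F) = -4*F
M(u, I) = u/3
o = 28 (o = -4*(-6) - 4*(-1) = 24 + 4 = 28)
R = -74/15 (R = -44/15 - 6/3 = -44*1/15 - 1*2 = -44/15 - 2 = -74/15 ≈ -4.9333)
(o - 43)*R = (28 - 43)*(-74/15) = -15*(-74/15) = 74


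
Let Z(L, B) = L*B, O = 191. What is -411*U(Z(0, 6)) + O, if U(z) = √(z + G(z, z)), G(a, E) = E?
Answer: 191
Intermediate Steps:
Z(L, B) = B*L
U(z) = √2*√z (U(z) = √(z + z) = √(2*z) = √2*√z)
-411*U(Z(0, 6)) + O = -411*√2*√(6*0) + 191 = -411*√2*√0 + 191 = -411*√2*0 + 191 = -411*0 + 191 = 0 + 191 = 191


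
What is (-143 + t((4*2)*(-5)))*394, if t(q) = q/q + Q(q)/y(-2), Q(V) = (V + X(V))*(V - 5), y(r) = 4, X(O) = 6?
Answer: 94757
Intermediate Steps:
Q(V) = (-5 + V)*(6 + V) (Q(V) = (V + 6)*(V - 5) = (6 + V)*(-5 + V) = (-5 + V)*(6 + V))
t(q) = -13/2 + q/4 + q²/4 (t(q) = q/q + (-30 + q + q²)/4 = 1 + (-30 + q + q²)*(¼) = 1 + (-15/2 + q/4 + q²/4) = -13/2 + q/4 + q²/4)
(-143 + t((4*2)*(-5)))*394 = (-143 + (-13/2 + ((4*2)*(-5))/4 + ((4*2)*(-5))²/4))*394 = (-143 + (-13/2 + (8*(-5))/4 + (8*(-5))²/4))*394 = (-143 + (-13/2 + (¼)*(-40) + (¼)*(-40)²))*394 = (-143 + (-13/2 - 10 + (¼)*1600))*394 = (-143 + (-13/2 - 10 + 400))*394 = (-143 + 767/2)*394 = (481/2)*394 = 94757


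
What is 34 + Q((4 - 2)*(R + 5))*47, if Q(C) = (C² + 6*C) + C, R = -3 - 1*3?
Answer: -436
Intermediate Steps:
R = -6 (R = -3 - 3 = -6)
Q(C) = C² + 7*C
34 + Q((4 - 2)*(R + 5))*47 = 34 + (((4 - 2)*(-6 + 5))*(7 + (4 - 2)*(-6 + 5)))*47 = 34 + ((2*(-1))*(7 + 2*(-1)))*47 = 34 - 2*(7 - 2)*47 = 34 - 2*5*47 = 34 - 10*47 = 34 - 470 = -436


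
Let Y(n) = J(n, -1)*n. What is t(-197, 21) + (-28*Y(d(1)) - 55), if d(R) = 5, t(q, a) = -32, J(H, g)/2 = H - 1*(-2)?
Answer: -2047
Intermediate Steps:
J(H, g) = 4 + 2*H (J(H, g) = 2*(H - 1*(-2)) = 2*(H + 2) = 2*(2 + H) = 4 + 2*H)
Y(n) = n*(4 + 2*n) (Y(n) = (4 + 2*n)*n = n*(4 + 2*n))
t(-197, 21) + (-28*Y(d(1)) - 55) = -32 + (-56*5*(2 + 5) - 55) = -32 + (-56*5*7 - 55) = -32 + (-28*70 - 55) = -32 + (-1960 - 55) = -32 - 2015 = -2047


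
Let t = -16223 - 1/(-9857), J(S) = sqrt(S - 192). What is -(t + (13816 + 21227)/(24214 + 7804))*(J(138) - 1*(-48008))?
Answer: 122892234221028516/157800713 + 15358969449387*I*sqrt(6)/315601426 ≈ 7.7878e+8 + 1.1921e+5*I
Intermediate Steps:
J(S) = sqrt(-192 + S)
t = -159910110/9857 (t = -16223 - 1*(-1/9857) = -16223 + 1/9857 = -159910110/9857 ≈ -16223.)
-(t + (13816 + 21227)/(24214 + 7804))*(J(138) - 1*(-48008)) = -(-159910110/9857 + (13816 + 21227)/(24214 + 7804))*(sqrt(-192 + 138) - 1*(-48008)) = -(-159910110/9857 + 35043/32018)*(sqrt(-54) + 48008) = -(-159910110/9857 + 35043*(1/32018))*(3*I*sqrt(6) + 48008) = -(-159910110/9857 + 35043/32018)*(48008 + 3*I*sqrt(6)) = -(-5119656483129)*(48008 + 3*I*sqrt(6))/315601426 = -(-122892234221028516/157800713 - 15358969449387*I*sqrt(6)/315601426) = 122892234221028516/157800713 + 15358969449387*I*sqrt(6)/315601426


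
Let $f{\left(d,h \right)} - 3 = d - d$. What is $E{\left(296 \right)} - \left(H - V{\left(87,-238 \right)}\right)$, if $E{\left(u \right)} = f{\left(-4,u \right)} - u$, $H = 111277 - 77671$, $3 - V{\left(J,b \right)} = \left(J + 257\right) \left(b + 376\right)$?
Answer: $-81368$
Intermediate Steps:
$V{\left(J,b \right)} = 3 - \left(257 + J\right) \left(376 + b\right)$ ($V{\left(J,b \right)} = 3 - \left(J + 257\right) \left(b + 376\right) = 3 - \left(257 + J\right) \left(376 + b\right)$)
$H = 33606$ ($H = 111277 - 77671 = 33606$)
$f{\left(d,h \right)} = 3$ ($f{\left(d,h \right)} = 3 + \left(d - d\right) = 3 + 0 = 3$)
$E{\left(u \right)} = 3 - u$
$E{\left(296 \right)} - \left(H - V{\left(87,-238 \right)}\right) = \left(3 - 296\right) - \left(33606 - \left(-96629 - 32712 - -61166 - 87 \left(-238\right)\right)\right) = \left(3 - 296\right) - \left(33606 - \left(-96629 - 32712 + 61166 + 20706\right)\right) = -293 - \left(33606 - -47469\right) = -293 - \left(33606 + 47469\right) = -293 - 81075 = -81368$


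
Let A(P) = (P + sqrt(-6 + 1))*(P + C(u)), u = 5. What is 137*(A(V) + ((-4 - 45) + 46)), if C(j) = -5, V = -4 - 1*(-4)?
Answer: -411 - 685*I*sqrt(5) ≈ -411.0 - 1531.7*I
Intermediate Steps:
V = 0 (V = -4 + 4 = 0)
A(P) = (-5 + P)*(P + I*sqrt(5)) (A(P) = (P + sqrt(-6 + 1))*(P - 5) = (P + sqrt(-5))*(-5 + P) = (P + I*sqrt(5))*(-5 + P) = (-5 + P)*(P + I*sqrt(5)))
137*(A(V) + ((-4 - 45) + 46)) = 137*((0**2 - 5*0 - 5*I*sqrt(5) + I*0*sqrt(5)) + ((-4 - 45) + 46)) = 137*((0 + 0 - 5*I*sqrt(5) + 0) + (-49 + 46)) = 137*(-5*I*sqrt(5) - 3) = 137*(-3 - 5*I*sqrt(5)) = -411 - 685*I*sqrt(5)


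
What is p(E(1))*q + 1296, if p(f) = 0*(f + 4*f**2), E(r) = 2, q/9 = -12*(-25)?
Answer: 1296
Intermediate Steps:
q = 2700 (q = 9*(-12*(-25)) = 9*300 = 2700)
p(f) = 0
p(E(1))*q + 1296 = 0*2700 + 1296 = 0 + 1296 = 1296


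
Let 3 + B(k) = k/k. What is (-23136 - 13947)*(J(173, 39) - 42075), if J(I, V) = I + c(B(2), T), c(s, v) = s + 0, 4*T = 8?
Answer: 1553926032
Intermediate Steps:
B(k) = -2 (B(k) = -3 + k/k = -3 + 1 = -2)
T = 2 (T = (1/4)*8 = 2)
c(s, v) = s
J(I, V) = -2 + I (J(I, V) = I - 2 = -2 + I)
(-23136 - 13947)*(J(173, 39) - 42075) = (-23136 - 13947)*((-2 + 173) - 42075) = -37083*(171 - 42075) = -37083*(-41904) = 1553926032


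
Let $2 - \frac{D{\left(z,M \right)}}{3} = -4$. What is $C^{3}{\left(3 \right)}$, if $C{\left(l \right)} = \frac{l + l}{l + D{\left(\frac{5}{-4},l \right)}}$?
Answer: $\frac{8}{343} \approx 0.023324$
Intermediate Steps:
$D{\left(z,M \right)} = 18$ ($D{\left(z,M \right)} = 6 - -12 = 6 + 12 = 18$)
$C{\left(l \right)} = \frac{2 l}{18 + l}$ ($C{\left(l \right)} = \frac{l + l}{l + 18} = \frac{2 l}{18 + l}$)
$C^{3}{\left(3 \right)} = \left(2 \cdot 3 \frac{1}{18 + 3}\right)^{3} = \left(2 \cdot 3 \cdot \frac{1}{21}\right)^{3} = \left(\frac{2}{7}\right)^{3} = \frac{8}{343}$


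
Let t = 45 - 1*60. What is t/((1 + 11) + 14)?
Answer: -15/26 ≈ -0.57692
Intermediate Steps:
t = -15 (t = 45 - 60 = -15)
t/((1 + 11) + 14) = -15/((1 + 11) + 14) = -15/(12 + 14) = -15/26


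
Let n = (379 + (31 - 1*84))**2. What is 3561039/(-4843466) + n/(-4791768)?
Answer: -1098651057473/1450547836743 ≈ -0.75740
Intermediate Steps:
n = 106276 (n = (379 + (31 - 84))**2 = (379 - 53)**2 = 326**2 = 106276)
3561039/(-4843466) + n/(-4791768) = 3561039/(-4843466) + 106276/(-4791768) = 3561039*(-1/4843466) + 106276*(-1/4791768) = -3561039/4843466 - 26569/1197942 = -1098651057473/1450547836743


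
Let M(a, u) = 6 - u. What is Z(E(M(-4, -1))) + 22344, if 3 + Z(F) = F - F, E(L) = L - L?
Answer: 22341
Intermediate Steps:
E(L) = 0
Z(F) = -3 (Z(F) = -3 + (F - F) = -3 + 0 = -3)
Z(E(M(-4, -1))) + 22344 = -3 + 22344 = 22341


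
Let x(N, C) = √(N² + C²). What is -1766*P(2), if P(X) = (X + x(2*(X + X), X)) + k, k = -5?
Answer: 5298 - 3532*√17 ≈ -9264.8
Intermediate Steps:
x(N, C) = √(C² + N²)
P(X) = -5 + X + √17*√(X²) (P(X) = (X + √(X² + (2*(X + X))²)) - 5 = (X + √(X² + (2*(2*X))²)) - 5 = (X + √(X² + (4*X)²)) - 5 = (X + √(X² + 16*X²)) - 5 = (X + √(17*X²)) - 5 = (X + √17*√(X²)) - 5 = -5 + X + √17*√(X²))
-1766*P(2) = -1766*(-5 + 2 + √17*√(2²)) = -1766*(-5 + 2 + √17*√4) = -1766*(-5 + 2 + √17*2) = -1766*(-5 + 2 + 2*√17) = -1766*(-3 + 2*√17) = 5298 - 3532*√17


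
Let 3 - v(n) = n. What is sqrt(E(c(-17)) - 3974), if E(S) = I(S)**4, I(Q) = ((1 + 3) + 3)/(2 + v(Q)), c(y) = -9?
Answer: I*sqrt(63583)/4 ≈ 63.039*I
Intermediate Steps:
v(n) = 3 - n
I(Q) = 7/(5 - Q) (I(Q) = ((1 + 3) + 3)/(2 + (3 - Q)) = (4 + 3)/(5 - Q) = 7/(5 - Q))
E(S) = 2401/(-5 + S)**4 (E(S) = (-7/(-5 + S))**4 = 2401/(-5 + S)**4)
sqrt(E(c(-17)) - 3974) = sqrt(2401/(-5 - 9)**4 - 3974) = sqrt(2401/(-14)**4 - 3974) = sqrt(2401*(1/38416) - 3974) = sqrt(1/16 - 3974) = sqrt(-63583/16) = I*sqrt(63583)/4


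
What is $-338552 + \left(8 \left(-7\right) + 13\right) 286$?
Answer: $-350850$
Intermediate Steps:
$-338552 + \left(8 \left(-7\right) + 13\right) 286 = -338552 + \left(-56 + 13\right) 286 = -338552 - 12298 = -350850$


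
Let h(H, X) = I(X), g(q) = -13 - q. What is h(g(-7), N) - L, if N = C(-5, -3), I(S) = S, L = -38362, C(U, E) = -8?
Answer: 38354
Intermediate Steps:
N = -8
h(H, X) = X
h(g(-7), N) - L = -8 - 1*(-38362) = -8 + 38362 = 38354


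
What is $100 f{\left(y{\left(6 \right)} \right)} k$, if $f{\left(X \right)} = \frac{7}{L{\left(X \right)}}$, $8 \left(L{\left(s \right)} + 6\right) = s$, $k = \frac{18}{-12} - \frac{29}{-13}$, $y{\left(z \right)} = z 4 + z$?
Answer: $- \frac{26600}{117} \approx -227.35$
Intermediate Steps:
$y{\left(z \right)} = 5 z$ ($y{\left(z \right)} = 4 z + z = 5 z$)
$k = \frac{19}{26}$ ($k = 18 \left(- \frac{1}{12}\right) - - \frac{29}{13} = - \frac{3}{2} + \frac{29}{13} = \frac{19}{26} \approx 0.73077$)
$L{\left(s \right)} = -6 + \frac{s}{8}$
$f{\left(X \right)} = \frac{7}{-6 + \frac{X}{8}}$
$100 f{\left(y{\left(6 \right)} \right)} k = 100 \frac{56}{-48 + 5 \cdot 6} \cdot \frac{19}{26} = 100 \frac{56}{-48 + 30} \cdot \frac{19}{26} = 100 \frac{56}{-18} \cdot \frac{19}{26} = 100 \cdot 56 \left(- \frac{1}{18}\right) \frac{19}{26} = 100 \left(- \frac{28}{9}\right) \frac{19}{26} = \left(- \frac{2800}{9}\right) \frac{19}{26} = - \frac{26600}{117}$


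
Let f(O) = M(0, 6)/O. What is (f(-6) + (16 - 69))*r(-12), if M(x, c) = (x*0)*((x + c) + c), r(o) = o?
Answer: 636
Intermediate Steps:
M(x, c) = 0 (M(x, c) = 0*((c + x) + c) = 0*(x + 2*c) = 0)
f(O) = 0 (f(O) = 0/O = 0)
(f(-6) + (16 - 69))*r(-12) = (0 + (16 - 69))*(-12) = (0 - 53)*(-12) = -53*(-12) = 636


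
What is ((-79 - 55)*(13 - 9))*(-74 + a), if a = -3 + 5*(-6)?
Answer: 57352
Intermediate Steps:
a = -33 (a = -3 - 30 = -33)
((-79 - 55)*(13 - 9))*(-74 + a) = ((-79 - 55)*(13 - 9))*(-74 - 33) = -134*4*(-107) = -536*(-107) = 57352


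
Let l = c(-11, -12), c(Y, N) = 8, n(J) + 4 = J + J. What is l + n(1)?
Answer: 6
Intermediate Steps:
n(J) = -4 + 2*J (n(J) = -4 + (J + J) = -4 + 2*J)
l = 8
l + n(1) = 8 + (-4 + 2*1) = 8 + (-4 + 2) = 8 - 2 = 6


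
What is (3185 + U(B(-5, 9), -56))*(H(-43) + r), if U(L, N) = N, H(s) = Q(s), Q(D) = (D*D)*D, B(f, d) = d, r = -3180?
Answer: -258727623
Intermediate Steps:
Q(D) = D³ (Q(D) = D²*D = D³)
H(s) = s³
(3185 + U(B(-5, 9), -56))*(H(-43) + r) = (3185 - 56)*((-43)³ - 3180) = 3129*(-79507 - 3180) = 3129*(-82687) = -258727623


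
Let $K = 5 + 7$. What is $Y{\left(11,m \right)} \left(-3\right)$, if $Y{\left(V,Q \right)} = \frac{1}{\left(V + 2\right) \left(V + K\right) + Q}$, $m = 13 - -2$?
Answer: $- \frac{3}{314} \approx -0.0095541$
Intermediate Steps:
$K = 12$
$m = 15$ ($m = 13 + 2 = 15$)
$Y{\left(V,Q \right)} = \frac{1}{Q + \left(2 + V\right) \left(12 + V\right)}$ ($Y{\left(V,Q \right)} = \frac{1}{\left(V + 2\right) \left(V + 12\right) + Q} = \frac{1}{\left(2 + V\right) \left(12 + V\right) + Q} = \frac{1}{Q + \left(2 + V\right) \left(12 + V\right)}$)
$Y{\left(11,m \right)} \left(-3\right) = \frac{1}{24 + 15 + 11^{2} + 14 \cdot 11} \left(-3\right) = \frac{1}{24 + 15 + 121 + 154} \left(-3\right) = \frac{1}{314} \left(-3\right) = - \frac{3}{314}$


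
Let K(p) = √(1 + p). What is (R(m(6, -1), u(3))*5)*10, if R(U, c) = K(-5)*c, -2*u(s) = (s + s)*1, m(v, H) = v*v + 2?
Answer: -300*I ≈ -300.0*I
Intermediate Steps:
m(v, H) = 2 + v² (m(v, H) = v² + 2 = 2 + v²)
u(s) = -s (u(s) = -(s + s)/2 = -2*s/2 = -s)
R(U, c) = 2*I*c (R(U, c) = √(1 - 5)*c = √(-4)*c = (2*I)*c = 2*I*c)
(R(m(6, -1), u(3))*5)*10 = ((2*I*(-1*3))*5)*10 = ((2*I*(-3))*5)*10 = (-6*I*5)*10 = -30*I*10 = -300*I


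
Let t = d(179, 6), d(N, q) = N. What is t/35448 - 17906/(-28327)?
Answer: 639802421/1004135496 ≈ 0.63717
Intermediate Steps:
t = 179
t/35448 - 17906/(-28327) = 179/35448 - 17906/(-28327) = 179*(1/35448) - 17906*(-1/28327) = 179/35448 + 17906/28327 = 639802421/1004135496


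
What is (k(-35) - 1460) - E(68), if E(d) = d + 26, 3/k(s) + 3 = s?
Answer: -59055/38 ≈ -1554.1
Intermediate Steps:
k(s) = 3/(-3 + s)
E(d) = 26 + d
(k(-35) - 1460) - E(68) = (3/(-3 - 35) - 1460) - (26 + 68) = (3/(-38) - 1460) - 1*94 = (3*(-1/38) - 1460) - 94 = (-3/38 - 1460) - 94 = -55483/38 - 94 = -59055/38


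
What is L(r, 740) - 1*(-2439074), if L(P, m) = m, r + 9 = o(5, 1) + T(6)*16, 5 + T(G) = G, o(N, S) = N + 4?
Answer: 2439814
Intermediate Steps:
o(N, S) = 4 + N
T(G) = -5 + G
r = 16 (r = -9 + ((4 + 5) + (-5 + 6)*16) = -9 + (9 + 1*16) = -9 + (9 + 16) = -9 + 25 = 16)
L(r, 740) - 1*(-2439074) = 740 - 1*(-2439074) = 740 + 2439074 = 2439814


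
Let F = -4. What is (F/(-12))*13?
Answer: 13/3 ≈ 4.3333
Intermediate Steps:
(F/(-12))*13 = -4/(-12)*13 = -4*(-1/12)*13 = (⅓)*13 = 13/3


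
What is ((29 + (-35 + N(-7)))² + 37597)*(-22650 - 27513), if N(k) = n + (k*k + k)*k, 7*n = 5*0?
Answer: -6400648311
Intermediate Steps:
n = 0 (n = (5*0)/7 = (⅐)*0 = 0)
N(k) = k*(k + k²) (N(k) = 0 + (k*k + k)*k = 0 + (k² + k)*k = 0 + (k + k²)*k = 0 + k*(k + k²) = k*(k + k²))
((29 + (-35 + N(-7)))² + 37597)*(-22650 - 27513) = ((29 + (-35 + (-7)²*(1 - 7)))² + 37597)*(-22650 - 27513) = ((29 + (-35 + 49*(-6)))² + 37597)*(-50163) = ((29 + (-35 - 294))² + 37597)*(-50163) = ((29 - 329)² + 37597)*(-50163) = ((-300)² + 37597)*(-50163) = (90000 + 37597)*(-50163) = 127597*(-50163) = -6400648311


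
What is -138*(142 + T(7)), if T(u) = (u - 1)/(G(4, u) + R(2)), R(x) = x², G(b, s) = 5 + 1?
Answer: -98394/5 ≈ -19679.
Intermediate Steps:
G(b, s) = 6
T(u) = -⅒ + u/10 (T(u) = (u - 1)/(6 + 2²) = (-1 + u)/(6 + 4) = (-1 + u)/10 = (-1 + u)*(⅒) = -⅒ + u/10)
-138*(142 + T(7)) = -138*(142 + (-⅒ + (⅒)*7)) = -138*(142 + (-⅒ + 7/10)) = -138*(142 + ⅗) = -138*713/5 = -98394/5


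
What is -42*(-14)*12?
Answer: 7056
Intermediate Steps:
-42*(-14)*12 = 588*12 = 7056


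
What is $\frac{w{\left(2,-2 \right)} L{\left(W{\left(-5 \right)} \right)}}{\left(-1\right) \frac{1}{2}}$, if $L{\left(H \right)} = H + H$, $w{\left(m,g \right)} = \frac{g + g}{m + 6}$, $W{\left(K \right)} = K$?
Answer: $-10$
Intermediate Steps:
$w{\left(m,g \right)} = \frac{2 g}{6 + m}$
$L{\left(H \right)} = 2 H$
$\frac{w{\left(2,-2 \right)} L{\left(W{\left(-5 \right)} \right)}}{\left(-1\right) \frac{1}{2}} = \frac{2 \left(-2\right) \frac{1}{6 + 2} \cdot 2 \left(-5\right)}{\left(-1\right) \frac{1}{2}} = \frac{2 \left(-2\right) \frac{1}{8} \left(-10\right)}{\left(-1\right) \frac{1}{2}} = \frac{2 \left(-2\right) \frac{1}{8} \left(-10\right)}{- \frac{1}{2}} = - 2 \left(\left(- \frac{1}{2}\right) \left(-10\right)\right) = \left(-2\right) 5 = -10$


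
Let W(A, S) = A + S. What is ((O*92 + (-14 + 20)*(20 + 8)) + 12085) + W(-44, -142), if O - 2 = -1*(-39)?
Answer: 15839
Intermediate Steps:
O = 41 (O = 2 - 1*(-39) = 2 + 39 = 41)
((O*92 + (-14 + 20)*(20 + 8)) + 12085) + W(-44, -142) = ((41*92 + (-14 + 20)*(20 + 8)) + 12085) + (-44 - 142) = ((3772 + 6*28) + 12085) - 186 = ((3772 + 168) + 12085) - 186 = (3940 + 12085) - 186 = 16025 - 186 = 15839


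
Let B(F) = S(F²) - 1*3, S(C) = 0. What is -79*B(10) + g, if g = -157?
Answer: 80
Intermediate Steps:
B(F) = -3 (B(F) = 0 - 1*3 = 0 - 3 = -3)
-79*B(10) + g = -79*(-3) - 157 = 237 - 157 = 80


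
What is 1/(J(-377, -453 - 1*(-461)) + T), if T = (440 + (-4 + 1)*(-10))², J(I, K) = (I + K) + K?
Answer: 1/220539 ≈ 4.5343e-6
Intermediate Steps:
J(I, K) = I + 2*K
T = 220900 (T = (440 - 3*(-10))² = (440 + 30)² = 470² = 220900)
1/(J(-377, -453 - 1*(-461)) + T) = 1/((-377 + 2*(-453 - 1*(-461))) + 220900) = 1/((-377 + 2*(-453 + 461)) + 220900) = 1/((-377 + 2*8) + 220900) = 1/((-377 + 16) + 220900) = 1/(-361 + 220900) = 1/220539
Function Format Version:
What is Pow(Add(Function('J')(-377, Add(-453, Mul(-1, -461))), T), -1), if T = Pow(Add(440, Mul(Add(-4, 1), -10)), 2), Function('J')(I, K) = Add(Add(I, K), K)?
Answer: Rational(1, 220539) ≈ 4.5343e-6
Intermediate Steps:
Function('J')(I, K) = Add(I, Mul(2, K))
T = 220900 (T = Pow(Add(440, Mul(-3, -10)), 2) = Pow(Add(440, 30), 2) = Pow(470, 2) = 220900)
Pow(Add(Function('J')(-377, Add(-453, Mul(-1, -461))), T), -1) = Pow(Add(Add(-377, Mul(2, Add(-453, Mul(-1, -461)))), 220900), -1) = Pow(Add(Add(-377, Mul(2, Add(-453, 461))), 220900), -1) = Pow(Add(Add(-377, Mul(2, 8)), 220900), -1) = Pow(Add(Add(-377, 16), 220900), -1) = Pow(Add(-361, 220900), -1) = Pow(220539, -1) = Rational(1, 220539)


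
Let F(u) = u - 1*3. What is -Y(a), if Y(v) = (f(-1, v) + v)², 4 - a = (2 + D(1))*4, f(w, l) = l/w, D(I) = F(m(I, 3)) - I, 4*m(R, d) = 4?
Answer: 0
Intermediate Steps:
m(R, d) = 1 (m(R, d) = (¼)*4 = 1)
F(u) = -3 + u (F(u) = u - 3 = -3 + u)
D(I) = -2 - I (D(I) = (-3 + 1) - I = -2 - I)
a = 8 (a = 4 - (2 + (-2 - 1*1))*4 = 4 - (2 + (-2 - 1))*4 = 4 - (2 - 3)*4 = 4 - (-1)*4 = 4 - 1*(-4) = 4 + 4 = 8)
Y(v) = 0 (Y(v) = (v/(-1) + v)² = (v*(-1) + v)² = (-v + v)² = 0² = 0)
-Y(a) = -1*0 = 0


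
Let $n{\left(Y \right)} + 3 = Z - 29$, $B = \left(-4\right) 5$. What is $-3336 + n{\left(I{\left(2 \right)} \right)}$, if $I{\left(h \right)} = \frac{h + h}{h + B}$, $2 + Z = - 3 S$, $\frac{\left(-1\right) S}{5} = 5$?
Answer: $-3295$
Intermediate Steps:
$B = -20$
$S = -25$ ($S = \left(-5\right) 5 = -25$)
$Z = 73$ ($Z = -2 - -75 = -2 + 75 = 73$)
$I{\left(h \right)} = \frac{2 h}{-20 + h}$ ($I{\left(h \right)} = \frac{h + h}{h - 20} = \frac{2 h}{-20 + h}$)
$n{\left(Y \right)} = 41$ ($n{\left(Y \right)} = -3 + \left(73 - 29\right) = -3 + 44 = 41$)
$-3336 + n{\left(I{\left(2 \right)} \right)} = -3336 + 41 = -3295$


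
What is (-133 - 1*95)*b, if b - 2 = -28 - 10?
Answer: 8208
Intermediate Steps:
b = -36 (b = 2 + (-28 - 10) = 2 - 38 = -36)
(-133 - 1*95)*b = (-133 - 1*95)*(-36) = (-133 - 95)*(-36) = -228*(-36) = 8208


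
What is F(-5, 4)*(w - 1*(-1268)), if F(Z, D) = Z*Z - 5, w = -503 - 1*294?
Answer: 9420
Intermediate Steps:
w = -797 (w = -503 - 294 = -797)
F(Z, D) = -5 + Z² (F(Z, D) = Z² - 5 = -5 + Z²)
F(-5, 4)*(w - 1*(-1268)) = (-5 + (-5)²)*(-797 - 1*(-1268)) = (-5 + 25)*(-797 + 1268) = 20*471 = 9420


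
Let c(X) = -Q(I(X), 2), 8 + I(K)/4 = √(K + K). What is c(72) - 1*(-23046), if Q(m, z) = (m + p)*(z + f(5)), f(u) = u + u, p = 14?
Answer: 22686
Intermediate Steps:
f(u) = 2*u
I(K) = -32 + 4*√2*√K (I(K) = -32 + 4*√(K + K) = -32 + 4*√(2*K) = -32 + 4*(√2*√K) = -32 + 4*√2*√K)
Q(m, z) = (10 + z)*(14 + m) (Q(m, z) = (m + 14)*(z + 2*5) = (14 + m)*(z + 10) = (14 + m)*(10 + z) = (10 + z)*(14 + m))
c(X) = 216 - 48*√2*√X (c(X) = -(140 + 10*(-32 + 4*√2*√X) + 14*2 + (-32 + 4*√2*√X)*2) = -(140 + (-320 + 40*√2*√X) + 28 + (-64 + 8*√2*√X)) = -(-216 + 48*√2*√X) = 216 - 48*√2*√X)
c(72) - 1*(-23046) = (216 - 48*√2*√72) - 1*(-23046) = (216 - 48*√2*6*√2) + 23046 = (216 - 576) + 23046 = -360 + 23046 = 22686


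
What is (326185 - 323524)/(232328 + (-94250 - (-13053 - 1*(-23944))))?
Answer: 2661/127187 ≈ 0.020922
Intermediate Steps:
(326185 - 323524)/(232328 + (-94250 - (-13053 - 1*(-23944)))) = 2661/(232328 + (-94250 - (-13053 + 23944))) = 2661/(232328 + (-94250 - 1*10891)) = 2661/(232328 + (-94250 - 10891)) = 2661/(232328 - 105141) = 2661/127187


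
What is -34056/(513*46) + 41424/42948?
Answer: -249544/521341 ≈ -0.47866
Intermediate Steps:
-34056/(513*46) + 41424/42948 = -34056/23598 + 41424*(1/42948) = -34056*1/23598 + 3452/3579 = -1892/1311 + 3452/3579 = -249544/521341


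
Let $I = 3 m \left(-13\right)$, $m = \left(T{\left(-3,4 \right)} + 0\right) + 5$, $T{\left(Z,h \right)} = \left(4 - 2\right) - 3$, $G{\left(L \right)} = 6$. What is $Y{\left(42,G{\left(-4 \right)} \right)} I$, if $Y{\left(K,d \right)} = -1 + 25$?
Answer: $-3744$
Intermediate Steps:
$Y{\left(K,d \right)} = 24$
$T{\left(Z,h \right)} = -1$ ($T{\left(Z,h \right)} = 2 - 3 = -1$)
$m = 4$ ($m = \left(-1 + 0\right) + 5 = -1 + 5 = 4$)
$I = -156$ ($I = 3 \cdot 4 \left(-13\right) = 12 \left(-13\right) = -156$)
$Y{\left(42,G{\left(-4 \right)} \right)} I = 24 \left(-156\right) = -3744$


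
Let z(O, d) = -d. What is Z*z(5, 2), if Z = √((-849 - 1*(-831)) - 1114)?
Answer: -4*I*√283 ≈ -67.29*I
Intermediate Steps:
Z = 2*I*√283 (Z = √((-849 + 831) - 1114) = √(-18 - 1114) = √(-1132) = 2*I*√283 ≈ 33.645*I)
Z*z(5, 2) = (2*I*√283)*(-1*2) = (2*I*√283)*(-2) = -4*I*√283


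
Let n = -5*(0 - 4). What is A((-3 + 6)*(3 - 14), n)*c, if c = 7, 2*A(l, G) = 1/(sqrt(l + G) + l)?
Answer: -231/2204 - 7*I*sqrt(13)/2204 ≈ -0.10481 - 0.011451*I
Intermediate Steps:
n = 20 (n = -5*(-4) = 20)
A(l, G) = 1/(2*(l + sqrt(G + l))) (A(l, G) = 1/(2*(sqrt(l + G) + l)) = 1/(2*(sqrt(G + l) + l)) = 1/(2*(l + sqrt(G + l))))
A((-3 + 6)*(3 - 14), n)*c = (1/(2*((-3 + 6)*(3 - 14) + sqrt(20 + (-3 + 6)*(3 - 14)))))*7 = (1/(2*(3*(-11) + sqrt(20 + 3*(-11)))))*7 = (1/(2*(-33 + sqrt(20 - 33))))*7 = (1/(2*(-33 + sqrt(-13))))*7 = (1/(2*(-33 + I*sqrt(13))))*7 = 7/(2*(-33 + I*sqrt(13)))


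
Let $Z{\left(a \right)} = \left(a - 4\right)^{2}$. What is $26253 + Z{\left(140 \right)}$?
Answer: $44749$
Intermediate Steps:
$Z{\left(a \right)} = \left(-4 + a\right)^{2}$
$26253 + Z{\left(140 \right)} = 26253 + \left(-4 + 140\right)^{2} = 26253 + 136^{2} = 26253 + 18496 = 44749$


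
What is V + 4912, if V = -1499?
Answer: 3413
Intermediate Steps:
V + 4912 = -1499 + 4912 = 3413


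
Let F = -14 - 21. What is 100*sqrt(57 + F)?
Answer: 100*sqrt(22) ≈ 469.04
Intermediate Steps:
F = -35
100*sqrt(57 + F) = 100*sqrt(57 - 35) = 100*sqrt(22)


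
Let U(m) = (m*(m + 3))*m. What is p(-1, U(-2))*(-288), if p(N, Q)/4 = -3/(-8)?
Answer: -432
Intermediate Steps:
U(m) = m**2*(3 + m) (U(m) = (m*(3 + m))*m = m**2*(3 + m))
p(N, Q) = 3/2 (p(N, Q) = 4*(-3/(-8)) = 4*(-3*(-1/8)) = 4*(3/8) = 3/2)
p(-1, U(-2))*(-288) = (3/2)*(-288) = -432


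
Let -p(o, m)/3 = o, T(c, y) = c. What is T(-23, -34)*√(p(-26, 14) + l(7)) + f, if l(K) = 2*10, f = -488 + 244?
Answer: -244 - 161*√2 ≈ -471.69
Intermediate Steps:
p(o, m) = -3*o
f = -244
l(K) = 20
T(-23, -34)*√(p(-26, 14) + l(7)) + f = -23*√(-3*(-26) + 20) - 244 = -23*√(78 + 20) - 244 = -161*√2 - 244 = -244 - 161*√2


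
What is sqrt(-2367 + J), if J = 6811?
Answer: 2*sqrt(1111) ≈ 66.663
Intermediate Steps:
sqrt(-2367 + J) = sqrt(-2367 + 6811) = sqrt(4444) = 2*sqrt(1111)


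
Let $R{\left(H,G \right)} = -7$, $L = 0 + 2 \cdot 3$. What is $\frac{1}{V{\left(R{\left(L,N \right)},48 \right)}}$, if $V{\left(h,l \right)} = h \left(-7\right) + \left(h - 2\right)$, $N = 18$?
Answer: $\frac{1}{40} \approx 0.025$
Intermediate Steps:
$L = 6$ ($L = 0 + 6 = 6$)
$V{\left(h,l \right)} = -2 - 6 h$ ($V{\left(h,l \right)} = - 7 h + \left(h - 2\right) = - 7 h + \left(-2 + h\right) = -2 - 6 h$)
$\frac{1}{V{\left(R{\left(L,N \right)},48 \right)}} = \frac{1}{-2 - -42} = \frac{1}{-2 + 42} = \frac{1}{40}$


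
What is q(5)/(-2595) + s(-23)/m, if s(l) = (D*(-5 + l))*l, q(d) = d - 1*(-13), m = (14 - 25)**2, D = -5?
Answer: -2786026/104665 ≈ -26.618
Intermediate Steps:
m = 121 (m = (-11)**2 = 121)
q(d) = 13 + d (q(d) = d + 13 = 13 + d)
s(l) = l*(25 - 5*l) (s(l) = (-5*(-5 + l))*l = (25 - 5*l)*l = l*(25 - 5*l))
q(5)/(-2595) + s(-23)/m = (13 + 5)/(-2595) + (5*(-23)*(5 - 1*(-23)))/121 = 18*(-1/2595) + (5*(-23)*(5 + 23))*(1/121) = -6/865 + (5*(-23)*28)*(1/121) = -6/865 - 3220*1/121 = -6/865 - 3220/121 = -2786026/104665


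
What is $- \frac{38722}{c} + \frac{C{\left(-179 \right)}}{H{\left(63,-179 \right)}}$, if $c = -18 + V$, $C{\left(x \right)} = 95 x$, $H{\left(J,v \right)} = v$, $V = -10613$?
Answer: $\frac{1048667}{10631} \approx 98.642$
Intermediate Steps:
$c = -10631$ ($c = -18 - 10613 = -10631$)
$- \frac{38722}{c} + \frac{C{\left(-179 \right)}}{H{\left(63,-179 \right)}} = - \frac{38722}{-10631} + \frac{95 \left(-179\right)}{-179} = \left(-38722\right) \left(- \frac{1}{10631}\right) - -95 = \frac{38722}{10631} + 95 = \frac{1048667}{10631}$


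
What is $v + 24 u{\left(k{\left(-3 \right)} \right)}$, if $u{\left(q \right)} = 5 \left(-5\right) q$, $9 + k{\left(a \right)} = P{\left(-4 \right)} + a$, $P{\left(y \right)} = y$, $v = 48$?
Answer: $9648$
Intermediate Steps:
$k{\left(a \right)} = -13 + a$ ($k{\left(a \right)} = -9 + \left(-4 + a\right) = -13 + a$)
$u{\left(q \right)} = - 25 q$
$v + 24 u{\left(k{\left(-3 \right)} \right)} = 48 + 24 \left(- 25 \left(-13 - 3\right)\right) = 48 + 24 \left(\left(-25\right) \left(-16\right)\right) = 48 + 24 \cdot 400 = 48 + 9600 = 9648$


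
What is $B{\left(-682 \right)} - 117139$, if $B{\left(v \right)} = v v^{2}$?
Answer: $-317331707$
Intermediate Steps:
$B{\left(v \right)} = v^{3}$
$B{\left(-682 \right)} - 117139 = \left(-682\right)^{3} - 117139 = -317214568 - 117139 = -317331707$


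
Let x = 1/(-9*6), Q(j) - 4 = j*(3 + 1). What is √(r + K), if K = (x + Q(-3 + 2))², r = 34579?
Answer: √100832365/54 ≈ 185.95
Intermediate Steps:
Q(j) = 4 + 4*j (Q(j) = 4 + j*(3 + 1) = 4 + j*4 = 4 + 4*j)
x = -1/54 (x = 1/(-54) = -1/54 ≈ -0.018519)
K = 1/2916 (K = (-1/54 + (4 + 4*(-3 + 2)))² = (-1/54 + (4 + 4*(-1)))² = (-1/54 + (4 - 4))² = (-1/54 + 0)² = (-1/54)² = 1/2916 ≈ 0.00034294)
√(r + K) = √(34579 + 1/2916) = √(100832365/2916) = √100832365/54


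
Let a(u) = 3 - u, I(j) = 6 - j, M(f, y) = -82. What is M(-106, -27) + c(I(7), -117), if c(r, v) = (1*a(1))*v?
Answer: -316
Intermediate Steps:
c(r, v) = 2*v (c(r, v) = (1*(3 - 1*1))*v = (1*(3 - 1))*v = (1*2)*v = 2*v)
M(-106, -27) + c(I(7), -117) = -82 + 2*(-117) = -82 - 234 = -316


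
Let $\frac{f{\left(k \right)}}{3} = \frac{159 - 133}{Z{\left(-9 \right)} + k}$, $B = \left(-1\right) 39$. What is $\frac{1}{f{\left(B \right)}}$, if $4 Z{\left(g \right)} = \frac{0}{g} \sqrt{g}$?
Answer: $- \frac{1}{2} \approx -0.5$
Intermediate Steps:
$B = -39$
$Z{\left(g \right)} = 0$ ($Z{\left(g \right)} = \frac{\frac{0}{g} \sqrt{g}}{4} = \frac{0 \sqrt{g}}{4} = \frac{1}{4} \cdot 0 = 0$)
$f{\left(k \right)} = \frac{78}{k}$ ($f{\left(k \right)} = 3 \frac{159 - 133}{0 + k} = 3 \frac{26}{k} = \frac{78}{k}$)
$\frac{1}{f{\left(B \right)}} = \frac{1}{78 \frac{1}{-39}} = \frac{1}{78 \left(- \frac{1}{39}\right)} = \frac{1}{-2} = - \frac{1}{2}$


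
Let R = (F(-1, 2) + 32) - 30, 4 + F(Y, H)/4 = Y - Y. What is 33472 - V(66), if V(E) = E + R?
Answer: 33420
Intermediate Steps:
F(Y, H) = -16 (F(Y, H) = -16 + 4*(Y - Y) = -16 + 4*0 = -16 + 0 = -16)
R = -14 (R = (-16 + 32) - 30 = 16 - 30 = -14)
V(E) = -14 + E (V(E) = E - 14 = -14 + E)
33472 - V(66) = 33472 - (-14 + 66) = 33472 - 1*52 = 33472 - 52 = 33420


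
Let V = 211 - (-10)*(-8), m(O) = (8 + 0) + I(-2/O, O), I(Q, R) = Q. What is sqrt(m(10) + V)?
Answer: sqrt(3470)/5 ≈ 11.781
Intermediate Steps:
m(O) = 8 - 2/O (m(O) = (8 + 0) - 2/O = 8 - 2/O)
V = 131 (V = 211 - 1*80 = 211 - 80 = 131)
sqrt(m(10) + V) = sqrt((8 - 2/10) + 131) = sqrt((8 - 2*1/10) + 131) = sqrt((8 - 1/5) + 131) = sqrt(39/5 + 131) = sqrt(694/5) = sqrt(3470)/5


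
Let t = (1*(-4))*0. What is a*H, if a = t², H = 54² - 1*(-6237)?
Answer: 0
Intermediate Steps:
H = 9153 (H = 2916 + 6237 = 9153)
t = 0 (t = -4*0 = 0)
a = 0 (a = 0² = 0)
a*H = 0*9153 = 0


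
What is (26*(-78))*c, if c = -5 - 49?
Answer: 109512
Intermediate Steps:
c = -54
(26*(-78))*c = (26*(-78))*(-54) = -2028*(-54) = 109512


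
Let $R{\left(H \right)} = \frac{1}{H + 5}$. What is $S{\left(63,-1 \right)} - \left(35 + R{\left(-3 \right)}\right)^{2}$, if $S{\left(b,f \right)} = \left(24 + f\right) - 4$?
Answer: $- \frac{4965}{4} \approx -1241.3$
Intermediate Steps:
$R{\left(H \right)} = \frac{1}{5 + H}$
$S{\left(b,f \right)} = 20 + f$
$S{\left(63,-1 \right)} - \left(35 + R{\left(-3 \right)}\right)^{2} = \left(20 - 1\right) - \left(35 + \frac{1}{5 - 3}\right)^{2} = 19 - \left(35 + \frac{1}{2}\right)^{2} = 19 - \left(\frac{71}{2}\right)^{2} = 19 - \frac{5041}{4} = - \frac{4965}{4}$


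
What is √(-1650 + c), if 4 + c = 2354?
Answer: 10*√7 ≈ 26.458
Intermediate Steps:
c = 2350 (c = -4 + 2354 = 2350)
√(-1650 + c) = √(-1650 + 2350) = √700 = 10*√7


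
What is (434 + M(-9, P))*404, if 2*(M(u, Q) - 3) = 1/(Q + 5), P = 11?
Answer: 1412485/8 ≈ 1.7656e+5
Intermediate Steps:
M(u, Q) = 3 + 1/(2*(5 + Q)) (M(u, Q) = 3 + 1/(2*(Q + 5)) = 3 + 1/(2*(5 + Q)))
(434 + M(-9, P))*404 = (434 + (31 + 6*11)/(2*(5 + 11)))*404 = (434 + (½)*(31 + 66)/16)*404 = (434 + (½)*(1/16)*97)*404 = (434 + 97/32)*404 = (13985/32)*404 = 1412485/8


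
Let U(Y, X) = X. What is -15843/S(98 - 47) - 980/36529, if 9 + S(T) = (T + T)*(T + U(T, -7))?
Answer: -194372789/54537797 ≈ -3.5640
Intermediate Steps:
S(T) = -9 + 2*T*(-7 + T) (S(T) = -9 + (T + T)*(T - 7) = -9 + (2*T)*(-7 + T) = -9 + 2*T*(-7 + T))
-15843/S(98 - 47) - 980/36529 = -15843/(-9 - 14*(98 - 47) + 2*(98 - 47)²) - 980/36529 = -15843/(-9 - 14*51 + 2*51²) - 980*1/36529 = -15843/(-9 - 714 + 2*2601) - 980/36529 = -15843/(-9 - 714 + 5202) - 980/36529 = -15843/4479 - 980/36529 = -15843*1/4479 - 980/36529 = -5281/1493 - 980/36529 = -194372789/54537797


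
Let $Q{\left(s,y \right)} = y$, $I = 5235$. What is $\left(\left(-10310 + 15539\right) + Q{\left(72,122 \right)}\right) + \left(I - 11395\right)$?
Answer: $-809$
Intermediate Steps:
$\left(\left(-10310 + 15539\right) + Q{\left(72,122 \right)}\right) + \left(I - 11395\right) = \left(\left(-10310 + 15539\right) + 122\right) + \left(5235 - 11395\right) = \left(5229 + 122\right) + \left(5235 - 11395\right) = 5351 - 6160 = -809$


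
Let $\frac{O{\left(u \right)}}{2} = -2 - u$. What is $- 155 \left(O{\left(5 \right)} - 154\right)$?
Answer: $26040$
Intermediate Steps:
$O{\left(u \right)} = -4 - 2 u$ ($O{\left(u \right)} = 2 \left(-2 - u\right) = -4 - 2 u$)
$- 155 \left(O{\left(5 \right)} - 154\right) = - 155 \left(\left(-4 - 10\right) - 154\right) = - 155 \left(-14 - 154\right) = \left(-155\right) \left(-168\right) = 26040$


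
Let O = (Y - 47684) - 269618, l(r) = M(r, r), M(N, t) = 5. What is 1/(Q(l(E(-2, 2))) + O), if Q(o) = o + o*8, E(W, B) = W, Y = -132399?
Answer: -1/449656 ≈ -2.2239e-6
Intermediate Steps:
l(r) = 5
Q(o) = 9*o (Q(o) = o + 8*o = 9*o)
O = -449701 (O = (-132399 - 47684) - 269618 = -180083 - 269618 = -449701)
1/(Q(l(E(-2, 2))) + O) = 1/(9*5 - 449701) = 1/(45 - 449701) = 1/(-449656) = -1/449656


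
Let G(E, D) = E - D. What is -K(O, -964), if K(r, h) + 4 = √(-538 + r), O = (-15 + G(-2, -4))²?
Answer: 4 - 3*I*√41 ≈ 4.0 - 19.209*I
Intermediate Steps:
O = 169 (O = (-15 + (-2 - 1*(-4)))² = (-15 + (-2 + 4))² = (-15 + 2)² = (-13)² = 169)
K(r, h) = -4 + √(-538 + r)
-K(O, -964) = -(-4 + √(-538 + 169)) = -(-4 + √(-369)) = -(-4 + 3*I*√41) = 4 - 3*I*√41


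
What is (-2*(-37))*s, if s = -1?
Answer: -74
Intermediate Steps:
(-2*(-37))*s = -2*(-37)*(-1) = 74*(-1) = -74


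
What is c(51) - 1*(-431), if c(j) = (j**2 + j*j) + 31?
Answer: 5664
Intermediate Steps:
c(j) = 31 + 2*j**2 (c(j) = (j**2 + j**2) + 31 = 2*j**2 + 31 = 31 + 2*j**2)
c(51) - 1*(-431) = (31 + 2*51**2) - 1*(-431) = (31 + 2*2601) + 431 = (31 + 5202) + 431 = 5233 + 431 = 5664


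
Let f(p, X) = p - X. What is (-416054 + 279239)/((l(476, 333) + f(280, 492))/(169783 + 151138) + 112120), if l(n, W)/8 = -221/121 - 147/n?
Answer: -90316301207055/74014279332418 ≈ -1.2203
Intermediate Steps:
l(n, W) = -1768/121 - 1176/n (l(n, W) = 8*(-221/121 - 147/n) = -1768/121 - 1176/n)
(-416054 + 279239)/((l(476, 333) + f(280, 492))/(169783 + 151138) + 112120) = (-416054 + 279239)/(((-1768/121 - 1176/476) + (280 - 1*492))/(169783 + 151138) + 112120) = -136815/(((-1768/121 - 1176*1/476) + (280 - 492))/320921 + 112120) = -136815/(((-1768/121 - 42/17) - 212)*(1/320921) + 112120) = -136815/((-35138/2057 - 212)*(1/320921) + 112120) = -136815/(-471222/2057*1/320921 + 112120) = -136815/(-471222/660134497 + 112120) = -136815/74014279332418/660134497 = -136815*660134497/74014279332418 = -90316301207055/74014279332418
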